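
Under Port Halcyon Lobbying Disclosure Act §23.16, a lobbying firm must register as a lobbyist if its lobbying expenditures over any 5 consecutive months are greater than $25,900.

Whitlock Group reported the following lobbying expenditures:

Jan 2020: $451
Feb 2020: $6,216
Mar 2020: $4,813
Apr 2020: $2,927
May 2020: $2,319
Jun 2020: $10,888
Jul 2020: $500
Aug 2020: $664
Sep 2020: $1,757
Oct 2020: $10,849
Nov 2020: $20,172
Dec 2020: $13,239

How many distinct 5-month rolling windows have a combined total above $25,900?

3

Jan 2020–May 2020: $451 + $6,216 + $4,813 + $2,927 + $2,319 = $16,726 (under)
Feb 2020–Jun 2020: $6,216 + $4,813 + $2,927 + $2,319 + $10,888 = $27,163 (over)
Mar 2020–Jul 2020: $4,813 + $2,927 + $2,319 + $10,888 + $500 = $21,447 (under)
Apr 2020–Aug 2020: $2,927 + $2,319 + $10,888 + $500 + $664 = $17,298 (under)
May 2020–Sep 2020: $2,319 + $10,888 + $500 + $664 + $1,757 = $16,128 (under)
Jun 2020–Oct 2020: $10,888 + $500 + $664 + $1,757 + $10,849 = $24,658 (under)
Jul 2020–Nov 2020: $500 + $664 + $1,757 + $10,849 + $20,172 = $33,942 (over)
Aug 2020–Dec 2020: $664 + $1,757 + $10,849 + $20,172 + $13,239 = $46,681 (over)
3 windows exceed the threshold.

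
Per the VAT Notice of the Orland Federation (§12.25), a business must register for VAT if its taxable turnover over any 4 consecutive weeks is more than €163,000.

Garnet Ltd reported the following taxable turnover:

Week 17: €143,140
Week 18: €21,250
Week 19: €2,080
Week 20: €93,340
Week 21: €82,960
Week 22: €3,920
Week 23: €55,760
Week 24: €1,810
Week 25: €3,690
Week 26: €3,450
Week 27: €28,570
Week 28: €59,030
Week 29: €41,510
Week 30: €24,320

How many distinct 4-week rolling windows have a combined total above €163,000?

4

Week 17–Week 20: €143,140 + €21,250 + €2,080 + €93,340 = €259,810 (over)
Week 18–Week 21: €21,250 + €2,080 + €93,340 + €82,960 = €199,630 (over)
Week 19–Week 22: €2,080 + €93,340 + €82,960 + €3,920 = €182,300 (over)
Week 20–Week 23: €93,340 + €82,960 + €3,920 + €55,760 = €235,980 (over)
Week 21–Week 24: €82,960 + €3,920 + €55,760 + €1,810 = €144,450 (under)
Week 22–Week 25: €3,920 + €55,760 + €1,810 + €3,690 = €65,180 (under)
Week 23–Week 26: €55,760 + €1,810 + €3,690 + €3,450 = €64,710 (under)
Week 24–Week 27: €1,810 + €3,690 + €3,450 + €28,570 = €37,520 (under)
Week 25–Week 28: €3,690 + €3,450 + €28,570 + €59,030 = €94,740 (under)
Week 26–Week 29: €3,450 + €28,570 + €59,030 + €41,510 = €132,560 (under)
Week 27–Week 30: €28,570 + €59,030 + €41,510 + €24,320 = €153,430 (under)
4 windows exceed the threshold.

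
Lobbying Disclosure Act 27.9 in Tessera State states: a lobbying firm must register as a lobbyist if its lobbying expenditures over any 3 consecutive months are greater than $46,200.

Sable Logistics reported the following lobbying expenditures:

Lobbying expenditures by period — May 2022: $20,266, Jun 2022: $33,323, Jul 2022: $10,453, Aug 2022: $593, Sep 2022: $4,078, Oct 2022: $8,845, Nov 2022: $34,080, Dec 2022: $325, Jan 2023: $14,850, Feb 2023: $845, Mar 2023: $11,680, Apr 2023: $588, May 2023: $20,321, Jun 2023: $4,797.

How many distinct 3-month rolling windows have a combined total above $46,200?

May 2022–Jul 2022: $20,266 + $33,323 + $10,453 = $64,042 (over)
Jun 2022–Aug 2022: $33,323 + $10,453 + $593 = $44,369 (under)
Jul 2022–Sep 2022: $10,453 + $593 + $4,078 = $15,124 (under)
Aug 2022–Oct 2022: $593 + $4,078 + $8,845 = $13,516 (under)
Sep 2022–Nov 2022: $4,078 + $8,845 + $34,080 = $47,003 (over)
Oct 2022–Dec 2022: $8,845 + $34,080 + $325 = $43,250 (under)
Nov 2022–Jan 2023: $34,080 + $325 + $14,850 = $49,255 (over)
Dec 2022–Feb 2023: $325 + $14,850 + $845 = $16,020 (under)
Jan 2023–Mar 2023: $14,850 + $845 + $11,680 = $27,375 (under)
Feb 2023–Apr 2023: $845 + $11,680 + $588 = $13,113 (under)
Mar 2023–May 2023: $11,680 + $588 + $20,321 = $32,589 (under)
Apr 2023–Jun 2023: $588 + $20,321 + $4,797 = $25,706 (under)
3 windows exceed the threshold.

3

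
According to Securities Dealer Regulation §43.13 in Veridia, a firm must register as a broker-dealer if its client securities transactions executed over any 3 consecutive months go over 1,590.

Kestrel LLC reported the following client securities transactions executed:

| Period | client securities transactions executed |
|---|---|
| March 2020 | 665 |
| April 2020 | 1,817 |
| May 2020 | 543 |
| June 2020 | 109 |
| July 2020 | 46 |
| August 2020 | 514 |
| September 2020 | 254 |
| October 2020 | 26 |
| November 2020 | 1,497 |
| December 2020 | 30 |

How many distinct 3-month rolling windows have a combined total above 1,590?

March 2020–May 2020: 665 + 1,817 + 543 = 3,025 (over)
April 2020–June 2020: 1,817 + 543 + 109 = 2,469 (over)
May 2020–July 2020: 543 + 109 + 46 = 698 (under)
June 2020–August 2020: 109 + 46 + 514 = 669 (under)
July 2020–September 2020: 46 + 514 + 254 = 814 (under)
August 2020–October 2020: 514 + 254 + 26 = 794 (under)
September 2020–November 2020: 254 + 26 + 1,497 = 1,777 (over)
October 2020–December 2020: 26 + 1,497 + 30 = 1,553 (under)
3 windows exceed the threshold.

3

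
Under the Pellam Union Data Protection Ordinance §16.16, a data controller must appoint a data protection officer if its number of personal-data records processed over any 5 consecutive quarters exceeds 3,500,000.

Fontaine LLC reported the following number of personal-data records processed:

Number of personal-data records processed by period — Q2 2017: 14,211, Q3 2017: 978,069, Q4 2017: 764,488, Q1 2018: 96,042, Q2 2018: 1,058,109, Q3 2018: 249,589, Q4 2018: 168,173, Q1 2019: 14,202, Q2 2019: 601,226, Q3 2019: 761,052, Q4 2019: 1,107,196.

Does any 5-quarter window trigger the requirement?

Q2 2017–Q2 2018: 14,211 + 978,069 + 764,488 + 96,042 + 1,058,109 = 2,910,919 (under)
Q3 2017–Q3 2018: 978,069 + 764,488 + 96,042 + 1,058,109 + 249,589 = 3,146,297 (under)
Q4 2017–Q4 2018: 764,488 + 96,042 + 1,058,109 + 249,589 + 168,173 = 2,336,401 (under)
Q1 2018–Q1 2019: 96,042 + 1,058,109 + 249,589 + 168,173 + 14,202 = 1,586,115 (under)
Q2 2018–Q2 2019: 1,058,109 + 249,589 + 168,173 + 14,202 + 601,226 = 2,091,299 (under)
Q3 2018–Q3 2019: 249,589 + 168,173 + 14,202 + 601,226 + 761,052 = 1,794,242 (under)
Q4 2018–Q4 2019: 168,173 + 14,202 + 601,226 + 761,052 + 1,107,196 = 2,651,849 (under)
No window exceeds 3,500,000.

No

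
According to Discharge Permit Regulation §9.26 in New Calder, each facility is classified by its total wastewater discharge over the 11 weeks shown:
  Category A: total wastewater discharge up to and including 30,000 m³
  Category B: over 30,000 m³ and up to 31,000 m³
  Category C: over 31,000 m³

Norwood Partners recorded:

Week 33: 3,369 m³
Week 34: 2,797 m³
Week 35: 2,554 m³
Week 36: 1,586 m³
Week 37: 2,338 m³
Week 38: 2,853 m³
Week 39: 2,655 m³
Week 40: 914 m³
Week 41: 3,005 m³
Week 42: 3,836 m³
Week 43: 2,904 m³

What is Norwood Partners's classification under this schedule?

Total wastewater discharge: 3,369 m³ + 2,797 m³ + 2,554 m³ + 1,586 m³ + 2,338 m³ + 2,853 m³ + 2,655 m³ + 914 m³ + 3,005 m³ + 3,836 m³ + 2,904 m³ = 28,811 m³.
28,811 m³ ≤ 30,000 m³, so Category A applies.

Category A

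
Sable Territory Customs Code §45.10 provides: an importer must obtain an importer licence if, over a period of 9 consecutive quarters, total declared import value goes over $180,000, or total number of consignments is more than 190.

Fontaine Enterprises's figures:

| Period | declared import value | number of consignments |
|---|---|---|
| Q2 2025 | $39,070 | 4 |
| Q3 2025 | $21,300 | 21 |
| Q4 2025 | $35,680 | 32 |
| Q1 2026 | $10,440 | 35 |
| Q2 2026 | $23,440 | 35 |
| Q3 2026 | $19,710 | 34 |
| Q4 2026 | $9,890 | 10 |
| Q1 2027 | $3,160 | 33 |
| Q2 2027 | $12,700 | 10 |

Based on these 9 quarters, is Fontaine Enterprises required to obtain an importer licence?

Total declared import value: $39,070 + $21,300 + $35,680 + $10,440 + $23,440 + $19,710 + $9,890 + $3,160 + $12,700 = $175,390 (≤ $180,000).
Total number of consignments: 4 + 21 + 32 + 35 + 35 + 34 + 10 + 33 + 10 = 214 (> 190).
The test is 'or': at least one threshold is exceeded.

Yes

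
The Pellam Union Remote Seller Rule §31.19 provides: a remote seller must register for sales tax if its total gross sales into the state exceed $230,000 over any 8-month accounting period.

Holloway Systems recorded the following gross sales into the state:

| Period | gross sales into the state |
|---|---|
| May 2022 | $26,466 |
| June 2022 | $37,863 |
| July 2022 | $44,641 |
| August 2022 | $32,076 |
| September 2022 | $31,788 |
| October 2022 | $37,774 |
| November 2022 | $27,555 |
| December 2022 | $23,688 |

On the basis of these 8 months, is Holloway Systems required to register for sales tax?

Total gross sales into the state: $26,466 + $37,863 + $44,641 + $32,076 + $31,788 + $37,774 + $27,555 + $23,688 = $261,851.
$261,851 > $230,000, so the threshold is exceeded.

Yes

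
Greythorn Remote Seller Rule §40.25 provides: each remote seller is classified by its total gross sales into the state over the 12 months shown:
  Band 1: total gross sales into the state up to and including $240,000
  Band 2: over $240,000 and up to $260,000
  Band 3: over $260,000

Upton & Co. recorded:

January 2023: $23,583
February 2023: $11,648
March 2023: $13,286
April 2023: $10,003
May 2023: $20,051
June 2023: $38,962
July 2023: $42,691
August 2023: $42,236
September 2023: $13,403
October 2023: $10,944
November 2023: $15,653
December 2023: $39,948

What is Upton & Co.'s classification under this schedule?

Total gross sales into the state: $23,583 + $11,648 + $13,286 + $10,003 + $20,051 + $38,962 + $42,691 + $42,236 + $13,403 + $10,944 + $15,653 + $39,948 = $282,408.
$282,408 > $260,000, so Band 3 applies.

Band 3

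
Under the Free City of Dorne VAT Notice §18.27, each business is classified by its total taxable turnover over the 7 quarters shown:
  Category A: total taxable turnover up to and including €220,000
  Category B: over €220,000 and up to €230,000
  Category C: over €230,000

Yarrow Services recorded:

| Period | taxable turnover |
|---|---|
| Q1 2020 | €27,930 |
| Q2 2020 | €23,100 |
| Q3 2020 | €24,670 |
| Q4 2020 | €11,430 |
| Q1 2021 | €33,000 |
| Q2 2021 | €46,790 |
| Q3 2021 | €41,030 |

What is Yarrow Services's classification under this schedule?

Total taxable turnover: €27,930 + €23,100 + €24,670 + €11,430 + €33,000 + €46,790 + €41,030 = €207,950.
€207,950 ≤ €220,000, so Category A applies.

Category A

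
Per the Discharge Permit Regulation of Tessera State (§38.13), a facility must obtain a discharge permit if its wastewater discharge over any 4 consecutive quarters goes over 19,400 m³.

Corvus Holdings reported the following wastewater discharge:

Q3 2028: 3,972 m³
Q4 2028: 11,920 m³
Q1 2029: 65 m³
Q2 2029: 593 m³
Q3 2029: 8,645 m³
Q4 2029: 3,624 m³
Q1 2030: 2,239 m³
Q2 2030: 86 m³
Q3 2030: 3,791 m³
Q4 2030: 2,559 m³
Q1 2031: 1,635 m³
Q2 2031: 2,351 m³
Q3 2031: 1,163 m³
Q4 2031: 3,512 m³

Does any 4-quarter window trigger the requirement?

Yes

Q3 2028–Q2 2029: 3,972 m³ + 11,920 m³ + 65 m³ + 593 m³ = 16,550 m³ (under)
Q4 2028–Q3 2029: 11,920 m³ + 65 m³ + 593 m³ + 8,645 m³ = 21,223 m³ (over)
Q1 2029–Q4 2029: 65 m³ + 593 m³ + 8,645 m³ + 3,624 m³ = 12,927 m³ (under)
Q2 2029–Q1 2030: 593 m³ + 8,645 m³ + 3,624 m³ + 2,239 m³ = 15,101 m³ (under)
Q3 2029–Q2 2030: 8,645 m³ + 3,624 m³ + 2,239 m³ + 86 m³ = 14,594 m³ (under)
Q4 2029–Q3 2030: 3,624 m³ + 2,239 m³ + 86 m³ + 3,791 m³ = 9,740 m³ (under)
Q1 2030–Q4 2030: 2,239 m³ + 86 m³ + 3,791 m³ + 2,559 m³ = 8,675 m³ (under)
Q2 2030–Q1 2031: 86 m³ + 3,791 m³ + 2,559 m³ + 1,635 m³ = 8,071 m³ (under)
Q3 2030–Q2 2031: 3,791 m³ + 2,559 m³ + 1,635 m³ + 2,351 m³ = 10,336 m³ (under)
Q4 2030–Q3 2031: 2,559 m³ + 1,635 m³ + 2,351 m³ + 1,163 m³ = 7,708 m³ (under)
Q1 2031–Q4 2031: 1,635 m³ + 2,351 m³ + 1,163 m³ + 3,512 m³ = 8,661 m³ (under)
At least one window exceeds 19,400 m³.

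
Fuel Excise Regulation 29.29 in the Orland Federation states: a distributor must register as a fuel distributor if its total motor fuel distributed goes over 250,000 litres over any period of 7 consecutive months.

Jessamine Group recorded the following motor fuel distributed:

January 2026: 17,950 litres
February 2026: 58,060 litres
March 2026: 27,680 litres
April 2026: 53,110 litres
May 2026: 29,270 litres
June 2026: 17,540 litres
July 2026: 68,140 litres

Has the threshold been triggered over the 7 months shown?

Yes

Total motor fuel distributed: 17,950 litres + 58,060 litres + 27,680 litres + 53,110 litres + 29,270 litres + 17,540 litres + 68,140 litres = 271,750 litres.
271,750 litres > 250,000 litres, so the threshold is exceeded.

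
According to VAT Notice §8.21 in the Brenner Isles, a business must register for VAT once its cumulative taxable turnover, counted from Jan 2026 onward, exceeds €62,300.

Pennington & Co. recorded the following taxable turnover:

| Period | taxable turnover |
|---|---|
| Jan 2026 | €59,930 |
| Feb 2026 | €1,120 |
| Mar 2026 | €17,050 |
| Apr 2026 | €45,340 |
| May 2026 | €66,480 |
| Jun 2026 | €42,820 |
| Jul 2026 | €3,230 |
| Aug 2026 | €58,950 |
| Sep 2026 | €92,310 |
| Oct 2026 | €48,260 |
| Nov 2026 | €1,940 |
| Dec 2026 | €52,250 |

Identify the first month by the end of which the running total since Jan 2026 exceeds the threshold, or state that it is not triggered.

Mar 2026

Through Jan 2026: €59,930
Through Feb 2026: €61,050
Through Mar 2026: €78,100 ← exceeds threshold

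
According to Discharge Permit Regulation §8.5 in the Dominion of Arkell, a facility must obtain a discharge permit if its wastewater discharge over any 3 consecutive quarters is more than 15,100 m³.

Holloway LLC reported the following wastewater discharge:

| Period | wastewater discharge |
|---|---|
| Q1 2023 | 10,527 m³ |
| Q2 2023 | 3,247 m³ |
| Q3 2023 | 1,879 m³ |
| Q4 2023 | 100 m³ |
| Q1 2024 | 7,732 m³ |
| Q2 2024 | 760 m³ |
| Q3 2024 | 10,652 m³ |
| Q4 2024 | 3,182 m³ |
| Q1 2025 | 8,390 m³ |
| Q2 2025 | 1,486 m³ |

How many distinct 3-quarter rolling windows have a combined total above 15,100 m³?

Q1 2023–Q3 2023: 10,527 m³ + 3,247 m³ + 1,879 m³ = 15,653 m³ (over)
Q2 2023–Q4 2023: 3,247 m³ + 1,879 m³ + 100 m³ = 5,226 m³ (under)
Q3 2023–Q1 2024: 1,879 m³ + 100 m³ + 7,732 m³ = 9,711 m³ (under)
Q4 2023–Q2 2024: 100 m³ + 7,732 m³ + 760 m³ = 8,592 m³ (under)
Q1 2024–Q3 2024: 7,732 m³ + 760 m³ + 10,652 m³ = 19,144 m³ (over)
Q2 2024–Q4 2024: 760 m³ + 10,652 m³ + 3,182 m³ = 14,594 m³ (under)
Q3 2024–Q1 2025: 10,652 m³ + 3,182 m³ + 8,390 m³ = 22,224 m³ (over)
Q4 2024–Q2 2025: 3,182 m³ + 8,390 m³ + 1,486 m³ = 13,058 m³ (under)
3 windows exceed the threshold.

3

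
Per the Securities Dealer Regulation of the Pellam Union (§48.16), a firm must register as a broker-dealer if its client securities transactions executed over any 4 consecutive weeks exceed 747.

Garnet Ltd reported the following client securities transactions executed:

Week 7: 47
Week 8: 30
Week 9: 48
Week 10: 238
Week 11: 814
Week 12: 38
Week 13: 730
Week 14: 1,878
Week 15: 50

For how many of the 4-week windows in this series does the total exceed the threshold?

Week 7–Week 10: 47 + 30 + 48 + 238 = 363 (under)
Week 8–Week 11: 30 + 48 + 238 + 814 = 1,130 (over)
Week 9–Week 12: 48 + 238 + 814 + 38 = 1,138 (over)
Week 10–Week 13: 238 + 814 + 38 + 730 = 1,820 (over)
Week 11–Week 14: 814 + 38 + 730 + 1,878 = 3,460 (over)
Week 12–Week 15: 38 + 730 + 1,878 + 50 = 2,696 (over)
5 windows exceed the threshold.

5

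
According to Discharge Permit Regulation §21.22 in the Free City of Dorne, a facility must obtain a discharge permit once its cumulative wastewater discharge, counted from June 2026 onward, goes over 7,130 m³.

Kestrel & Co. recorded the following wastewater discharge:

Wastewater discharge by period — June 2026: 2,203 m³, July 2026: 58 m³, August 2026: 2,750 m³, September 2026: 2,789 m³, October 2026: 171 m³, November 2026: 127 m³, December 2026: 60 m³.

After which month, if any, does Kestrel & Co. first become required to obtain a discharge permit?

Through June 2026: 2,203 m³
Through July 2026: 2,261 m³
Through August 2026: 5,011 m³
Through September 2026: 7,800 m³ ← exceeds threshold

September 2026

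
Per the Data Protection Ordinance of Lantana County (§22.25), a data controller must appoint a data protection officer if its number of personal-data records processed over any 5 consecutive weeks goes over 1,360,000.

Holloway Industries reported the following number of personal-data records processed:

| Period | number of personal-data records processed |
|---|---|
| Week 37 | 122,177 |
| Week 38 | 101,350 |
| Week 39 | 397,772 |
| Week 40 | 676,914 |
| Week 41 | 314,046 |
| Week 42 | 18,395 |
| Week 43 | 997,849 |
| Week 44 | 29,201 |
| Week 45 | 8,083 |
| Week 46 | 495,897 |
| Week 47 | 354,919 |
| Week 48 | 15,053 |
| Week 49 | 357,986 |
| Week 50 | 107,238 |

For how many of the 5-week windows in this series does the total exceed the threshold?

7

Week 37–Week 41: 122,177 + 101,350 + 397,772 + 676,914 + 314,046 = 1,612,259 (over)
Week 38–Week 42: 101,350 + 397,772 + 676,914 + 314,046 + 18,395 = 1,508,477 (over)
Week 39–Week 43: 397,772 + 676,914 + 314,046 + 18,395 + 997,849 = 2,404,976 (over)
Week 40–Week 44: 676,914 + 314,046 + 18,395 + 997,849 + 29,201 = 2,036,405 (over)
Week 41–Week 45: 314,046 + 18,395 + 997,849 + 29,201 + 8,083 = 1,367,574 (over)
Week 42–Week 46: 18,395 + 997,849 + 29,201 + 8,083 + 495,897 = 1,549,425 (over)
Week 43–Week 47: 997,849 + 29,201 + 8,083 + 495,897 + 354,919 = 1,885,949 (over)
Week 44–Week 48: 29,201 + 8,083 + 495,897 + 354,919 + 15,053 = 903,153 (under)
Week 45–Week 49: 8,083 + 495,897 + 354,919 + 15,053 + 357,986 = 1,231,938 (under)
Week 46–Week 50: 495,897 + 354,919 + 15,053 + 357,986 + 107,238 = 1,331,093 (under)
7 windows exceed the threshold.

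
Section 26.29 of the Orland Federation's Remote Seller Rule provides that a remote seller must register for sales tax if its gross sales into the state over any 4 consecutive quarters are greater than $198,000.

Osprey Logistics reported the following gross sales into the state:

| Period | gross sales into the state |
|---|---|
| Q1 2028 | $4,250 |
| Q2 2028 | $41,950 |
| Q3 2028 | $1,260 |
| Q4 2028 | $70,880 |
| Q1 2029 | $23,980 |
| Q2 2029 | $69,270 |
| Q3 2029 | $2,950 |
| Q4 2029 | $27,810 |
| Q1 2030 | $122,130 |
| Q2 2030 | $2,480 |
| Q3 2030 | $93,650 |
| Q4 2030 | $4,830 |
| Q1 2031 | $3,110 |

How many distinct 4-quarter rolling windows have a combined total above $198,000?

3

Q1 2028–Q4 2028: $4,250 + $41,950 + $1,260 + $70,880 = $118,340 (under)
Q2 2028–Q1 2029: $41,950 + $1,260 + $70,880 + $23,980 = $138,070 (under)
Q3 2028–Q2 2029: $1,260 + $70,880 + $23,980 + $69,270 = $165,390 (under)
Q4 2028–Q3 2029: $70,880 + $23,980 + $69,270 + $2,950 = $167,080 (under)
Q1 2029–Q4 2029: $23,980 + $69,270 + $2,950 + $27,810 = $124,010 (under)
Q2 2029–Q1 2030: $69,270 + $2,950 + $27,810 + $122,130 = $222,160 (over)
Q3 2029–Q2 2030: $2,950 + $27,810 + $122,130 + $2,480 = $155,370 (under)
Q4 2029–Q3 2030: $27,810 + $122,130 + $2,480 + $93,650 = $246,070 (over)
Q1 2030–Q4 2030: $122,130 + $2,480 + $93,650 + $4,830 = $223,090 (over)
Q2 2030–Q1 2031: $2,480 + $93,650 + $4,830 + $3,110 = $104,070 (under)
3 windows exceed the threshold.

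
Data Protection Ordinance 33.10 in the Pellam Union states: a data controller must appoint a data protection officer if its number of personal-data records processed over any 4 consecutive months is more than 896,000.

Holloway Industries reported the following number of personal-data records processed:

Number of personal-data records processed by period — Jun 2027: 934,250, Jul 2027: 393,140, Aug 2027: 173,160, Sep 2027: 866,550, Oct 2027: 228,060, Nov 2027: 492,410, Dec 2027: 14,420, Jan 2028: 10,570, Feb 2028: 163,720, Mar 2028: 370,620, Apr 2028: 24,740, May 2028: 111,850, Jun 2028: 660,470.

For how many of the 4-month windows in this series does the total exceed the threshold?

Jun 2027–Sep 2027: 934,250 + 393,140 + 173,160 + 866,550 = 2,367,100 (over)
Jul 2027–Oct 2027: 393,140 + 173,160 + 866,550 + 228,060 = 1,660,910 (over)
Aug 2027–Nov 2027: 173,160 + 866,550 + 228,060 + 492,410 = 1,760,180 (over)
Sep 2027–Dec 2027: 866,550 + 228,060 + 492,410 + 14,420 = 1,601,440 (over)
Oct 2027–Jan 2028: 228,060 + 492,410 + 14,420 + 10,570 = 745,460 (under)
Nov 2027–Feb 2028: 492,410 + 14,420 + 10,570 + 163,720 = 681,120 (under)
Dec 2027–Mar 2028: 14,420 + 10,570 + 163,720 + 370,620 = 559,330 (under)
Jan 2028–Apr 2028: 10,570 + 163,720 + 370,620 + 24,740 = 569,650 (under)
Feb 2028–May 2028: 163,720 + 370,620 + 24,740 + 111,850 = 670,930 (under)
Mar 2028–Jun 2028: 370,620 + 24,740 + 111,850 + 660,470 = 1,167,680 (over)
5 windows exceed the threshold.

5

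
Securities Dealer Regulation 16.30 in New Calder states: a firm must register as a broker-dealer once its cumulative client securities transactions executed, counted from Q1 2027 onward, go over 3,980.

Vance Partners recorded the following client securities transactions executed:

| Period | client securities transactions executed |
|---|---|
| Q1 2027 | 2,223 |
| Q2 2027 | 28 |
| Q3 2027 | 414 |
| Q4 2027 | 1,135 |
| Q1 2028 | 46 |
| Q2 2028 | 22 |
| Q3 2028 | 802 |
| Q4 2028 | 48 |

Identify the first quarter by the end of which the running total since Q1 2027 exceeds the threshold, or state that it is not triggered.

Through Q1 2027: 2,223
Through Q2 2027: 2,251
Through Q3 2027: 2,665
Through Q4 2027: 3,800
Through Q1 2028: 3,846
Through Q2 2028: 3,868
Through Q3 2028: 4,670 ← exceeds threshold

Q3 2028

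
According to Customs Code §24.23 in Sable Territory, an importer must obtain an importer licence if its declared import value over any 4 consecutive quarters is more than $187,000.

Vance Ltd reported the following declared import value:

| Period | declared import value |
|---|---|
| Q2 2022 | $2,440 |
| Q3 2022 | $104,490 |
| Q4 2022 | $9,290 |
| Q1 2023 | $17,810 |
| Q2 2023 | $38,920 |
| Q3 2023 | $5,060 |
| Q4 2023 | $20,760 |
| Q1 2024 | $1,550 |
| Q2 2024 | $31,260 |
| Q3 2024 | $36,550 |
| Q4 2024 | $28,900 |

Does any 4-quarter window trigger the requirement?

No

Q2 2022–Q1 2023: $2,440 + $104,490 + $9,290 + $17,810 = $134,030 (under)
Q3 2022–Q2 2023: $104,490 + $9,290 + $17,810 + $38,920 = $170,510 (under)
Q4 2022–Q3 2023: $9,290 + $17,810 + $38,920 + $5,060 = $71,080 (under)
Q1 2023–Q4 2023: $17,810 + $38,920 + $5,060 + $20,760 = $82,550 (under)
Q2 2023–Q1 2024: $38,920 + $5,060 + $20,760 + $1,550 = $66,290 (under)
Q3 2023–Q2 2024: $5,060 + $20,760 + $1,550 + $31,260 = $58,630 (under)
Q4 2023–Q3 2024: $20,760 + $1,550 + $31,260 + $36,550 = $90,120 (under)
Q1 2024–Q4 2024: $1,550 + $31,260 + $36,550 + $28,900 = $98,260 (under)
No window exceeds $187,000.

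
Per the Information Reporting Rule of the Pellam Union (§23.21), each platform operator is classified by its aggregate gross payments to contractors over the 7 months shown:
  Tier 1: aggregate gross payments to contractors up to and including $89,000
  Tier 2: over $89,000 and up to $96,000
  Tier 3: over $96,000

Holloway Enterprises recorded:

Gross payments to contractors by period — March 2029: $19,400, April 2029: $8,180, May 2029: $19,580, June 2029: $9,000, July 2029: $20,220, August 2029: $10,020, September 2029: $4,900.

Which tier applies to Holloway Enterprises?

Aggregate gross payments to contractors: $19,400 + $8,180 + $19,580 + $9,000 + $20,220 + $10,020 + $4,900 = $91,300.
$89,000 < $91,300 ≤ $96,000, so Tier 2 applies.

Tier 2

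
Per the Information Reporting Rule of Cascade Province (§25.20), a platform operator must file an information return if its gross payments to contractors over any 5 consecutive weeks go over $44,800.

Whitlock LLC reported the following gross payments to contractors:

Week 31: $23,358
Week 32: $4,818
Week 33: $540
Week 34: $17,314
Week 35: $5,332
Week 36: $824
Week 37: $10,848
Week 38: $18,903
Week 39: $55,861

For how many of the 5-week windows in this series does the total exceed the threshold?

Week 31–Week 35: $23,358 + $4,818 + $540 + $17,314 + $5,332 = $51,362 (over)
Week 32–Week 36: $4,818 + $540 + $17,314 + $5,332 + $824 = $28,828 (under)
Week 33–Week 37: $540 + $17,314 + $5,332 + $824 + $10,848 = $34,858 (under)
Week 34–Week 38: $17,314 + $5,332 + $824 + $10,848 + $18,903 = $53,221 (over)
Week 35–Week 39: $5,332 + $824 + $10,848 + $18,903 + $55,861 = $91,768 (over)
3 windows exceed the threshold.

3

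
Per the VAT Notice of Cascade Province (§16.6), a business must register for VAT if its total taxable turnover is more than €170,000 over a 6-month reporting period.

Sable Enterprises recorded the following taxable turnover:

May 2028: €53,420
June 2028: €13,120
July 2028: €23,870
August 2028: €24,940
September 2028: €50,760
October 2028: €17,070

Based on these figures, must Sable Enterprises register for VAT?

Yes

Total taxable turnover: €53,420 + €13,120 + €23,870 + €24,940 + €50,760 + €17,070 = €183,180.
€183,180 > €170,000, so the threshold is exceeded.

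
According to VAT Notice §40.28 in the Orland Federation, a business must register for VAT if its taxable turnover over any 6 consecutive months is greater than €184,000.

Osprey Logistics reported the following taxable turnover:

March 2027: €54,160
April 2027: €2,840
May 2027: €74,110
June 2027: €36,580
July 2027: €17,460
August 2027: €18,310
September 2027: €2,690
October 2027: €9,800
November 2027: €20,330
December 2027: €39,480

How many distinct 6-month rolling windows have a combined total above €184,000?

March 2027–August 2027: €54,160 + €2,840 + €74,110 + €36,580 + €17,460 + €18,310 = €203,460 (over)
April 2027–September 2027: €2,840 + €74,110 + €36,580 + €17,460 + €18,310 + €2,690 = €151,990 (under)
May 2027–October 2027: €74,110 + €36,580 + €17,460 + €18,310 + €2,690 + €9,800 = €158,950 (under)
June 2027–November 2027: €36,580 + €17,460 + €18,310 + €2,690 + €9,800 + €20,330 = €105,170 (under)
July 2027–December 2027: €17,460 + €18,310 + €2,690 + €9,800 + €20,330 + €39,480 = €108,070 (under)
1 window exceeds the threshold.

1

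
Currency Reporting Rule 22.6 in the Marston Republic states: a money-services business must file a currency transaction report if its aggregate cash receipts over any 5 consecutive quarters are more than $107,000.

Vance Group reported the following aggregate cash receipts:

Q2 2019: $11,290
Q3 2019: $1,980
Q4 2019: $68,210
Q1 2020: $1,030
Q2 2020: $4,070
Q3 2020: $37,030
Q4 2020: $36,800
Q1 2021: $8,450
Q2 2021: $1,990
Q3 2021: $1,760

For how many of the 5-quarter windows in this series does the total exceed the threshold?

2

Q2 2019–Q2 2020: $11,290 + $1,980 + $68,210 + $1,030 + $4,070 = $86,580 (under)
Q3 2019–Q3 2020: $1,980 + $68,210 + $1,030 + $4,070 + $37,030 = $112,320 (over)
Q4 2019–Q4 2020: $68,210 + $1,030 + $4,070 + $37,030 + $36,800 = $147,140 (over)
Q1 2020–Q1 2021: $1,030 + $4,070 + $37,030 + $36,800 + $8,450 = $87,380 (under)
Q2 2020–Q2 2021: $4,070 + $37,030 + $36,800 + $8,450 + $1,990 = $88,340 (under)
Q3 2020–Q3 2021: $37,030 + $36,800 + $8,450 + $1,990 + $1,760 = $86,030 (under)
2 windows exceed the threshold.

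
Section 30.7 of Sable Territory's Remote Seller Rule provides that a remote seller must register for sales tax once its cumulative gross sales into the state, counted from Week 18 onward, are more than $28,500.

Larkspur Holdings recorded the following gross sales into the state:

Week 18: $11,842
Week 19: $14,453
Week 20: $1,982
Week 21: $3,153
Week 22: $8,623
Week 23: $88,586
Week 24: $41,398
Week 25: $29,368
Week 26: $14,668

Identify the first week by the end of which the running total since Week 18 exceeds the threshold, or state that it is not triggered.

Through Week 18: $11,842
Through Week 19: $26,295
Through Week 20: $28,277
Through Week 21: $31,430 ← exceeds threshold

Week 21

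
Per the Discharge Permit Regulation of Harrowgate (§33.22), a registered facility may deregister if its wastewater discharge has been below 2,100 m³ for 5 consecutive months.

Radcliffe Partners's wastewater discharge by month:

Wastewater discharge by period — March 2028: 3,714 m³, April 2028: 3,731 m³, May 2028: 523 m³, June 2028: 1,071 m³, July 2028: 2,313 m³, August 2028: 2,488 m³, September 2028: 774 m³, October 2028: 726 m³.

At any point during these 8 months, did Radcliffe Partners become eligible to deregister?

Months below 2,100 m³: May 2028, June 2028, September 2028, October 2028.
Longest run of consecutive months below the threshold: 2.
2 < 5, so Radcliffe Partners never became eligible.

No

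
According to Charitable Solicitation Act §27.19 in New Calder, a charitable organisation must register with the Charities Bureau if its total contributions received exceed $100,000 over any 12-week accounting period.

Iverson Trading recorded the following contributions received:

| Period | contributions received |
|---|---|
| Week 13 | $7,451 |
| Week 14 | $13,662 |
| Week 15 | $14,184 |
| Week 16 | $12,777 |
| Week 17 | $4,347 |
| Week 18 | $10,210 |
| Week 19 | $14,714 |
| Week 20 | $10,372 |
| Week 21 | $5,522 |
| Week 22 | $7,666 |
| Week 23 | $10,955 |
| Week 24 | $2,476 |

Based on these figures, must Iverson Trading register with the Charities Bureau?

Yes

Total contributions received: $7,451 + $13,662 + $14,184 + $12,777 + $4,347 + $10,210 + $14,714 + $10,372 + $5,522 + $7,666 + $10,955 + $2,476 = $114,336.
$114,336 > $100,000, so the threshold is exceeded.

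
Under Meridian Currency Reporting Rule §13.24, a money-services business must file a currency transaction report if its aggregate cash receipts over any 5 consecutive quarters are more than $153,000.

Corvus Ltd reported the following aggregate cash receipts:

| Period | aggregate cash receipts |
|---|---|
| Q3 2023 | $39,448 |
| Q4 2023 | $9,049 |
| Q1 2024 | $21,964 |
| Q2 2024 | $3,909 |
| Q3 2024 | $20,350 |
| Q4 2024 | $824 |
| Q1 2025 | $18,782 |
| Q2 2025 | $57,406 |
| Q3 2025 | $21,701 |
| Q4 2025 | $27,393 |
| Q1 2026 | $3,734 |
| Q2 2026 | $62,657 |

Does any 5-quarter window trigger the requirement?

Yes

Q3 2023–Q3 2024: $39,448 + $9,049 + $21,964 + $3,909 + $20,350 = $94,720 (under)
Q4 2023–Q4 2024: $9,049 + $21,964 + $3,909 + $20,350 + $824 = $56,096 (under)
Q1 2024–Q1 2025: $21,964 + $3,909 + $20,350 + $824 + $18,782 = $65,829 (under)
Q2 2024–Q2 2025: $3,909 + $20,350 + $824 + $18,782 + $57,406 = $101,271 (under)
Q3 2024–Q3 2025: $20,350 + $824 + $18,782 + $57,406 + $21,701 = $119,063 (under)
Q4 2024–Q4 2025: $824 + $18,782 + $57,406 + $21,701 + $27,393 = $126,106 (under)
Q1 2025–Q1 2026: $18,782 + $57,406 + $21,701 + $27,393 + $3,734 = $129,016 (under)
Q2 2025–Q2 2026: $57,406 + $21,701 + $27,393 + $3,734 + $62,657 = $172,891 (over)
At least one window exceeds $153,000.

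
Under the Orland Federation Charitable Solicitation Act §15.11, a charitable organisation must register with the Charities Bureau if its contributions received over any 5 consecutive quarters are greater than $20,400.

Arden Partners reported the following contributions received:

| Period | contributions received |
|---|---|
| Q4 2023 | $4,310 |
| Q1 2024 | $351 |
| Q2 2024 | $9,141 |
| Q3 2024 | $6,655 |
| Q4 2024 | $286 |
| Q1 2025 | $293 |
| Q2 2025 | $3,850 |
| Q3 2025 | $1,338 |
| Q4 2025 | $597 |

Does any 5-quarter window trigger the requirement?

Yes

Q4 2023–Q4 2024: $4,310 + $351 + $9,141 + $6,655 + $286 = $20,743 (over)
Q1 2024–Q1 2025: $351 + $9,141 + $6,655 + $286 + $293 = $16,726 (under)
Q2 2024–Q2 2025: $9,141 + $6,655 + $286 + $293 + $3,850 = $20,225 (under)
Q3 2024–Q3 2025: $6,655 + $286 + $293 + $3,850 + $1,338 = $12,422 (under)
Q4 2024–Q4 2025: $286 + $293 + $3,850 + $1,338 + $597 = $6,364 (under)
At least one window exceeds $20,400.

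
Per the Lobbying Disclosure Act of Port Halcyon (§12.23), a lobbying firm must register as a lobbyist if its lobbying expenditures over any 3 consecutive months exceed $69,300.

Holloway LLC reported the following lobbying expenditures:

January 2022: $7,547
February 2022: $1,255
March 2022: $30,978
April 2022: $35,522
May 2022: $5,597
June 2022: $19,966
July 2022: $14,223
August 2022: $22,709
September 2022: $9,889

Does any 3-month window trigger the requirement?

January 2022–March 2022: $7,547 + $1,255 + $30,978 = $39,780 (under)
February 2022–April 2022: $1,255 + $30,978 + $35,522 = $67,755 (under)
March 2022–May 2022: $30,978 + $35,522 + $5,597 = $72,097 (over)
April 2022–June 2022: $35,522 + $5,597 + $19,966 = $61,085 (under)
May 2022–July 2022: $5,597 + $19,966 + $14,223 = $39,786 (under)
June 2022–August 2022: $19,966 + $14,223 + $22,709 = $56,898 (under)
July 2022–September 2022: $14,223 + $22,709 + $9,889 = $46,821 (under)
At least one window exceeds $69,300.

Yes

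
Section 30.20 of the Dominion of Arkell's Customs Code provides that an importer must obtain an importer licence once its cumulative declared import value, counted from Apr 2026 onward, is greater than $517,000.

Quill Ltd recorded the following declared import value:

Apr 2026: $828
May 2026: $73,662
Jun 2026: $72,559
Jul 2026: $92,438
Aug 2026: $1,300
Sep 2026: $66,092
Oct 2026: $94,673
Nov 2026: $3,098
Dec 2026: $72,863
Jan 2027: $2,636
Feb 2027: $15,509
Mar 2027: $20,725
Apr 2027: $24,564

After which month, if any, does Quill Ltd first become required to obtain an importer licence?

Apr 2027

Through Apr 2026: $828
Through May 2026: $74,490
Through Jun 2026: $147,049
Through Jul 2026: $239,487
Through Aug 2026: $240,787
Through Sep 2026: $306,879
Through Oct 2026: $401,552
Through Nov 2026: $404,650
Through Dec 2026: $477,513
Through Jan 2027: $480,149
Through Feb 2027: $495,658
Through Mar 2027: $516,383
Through Apr 2027: $540,947 ← exceeds threshold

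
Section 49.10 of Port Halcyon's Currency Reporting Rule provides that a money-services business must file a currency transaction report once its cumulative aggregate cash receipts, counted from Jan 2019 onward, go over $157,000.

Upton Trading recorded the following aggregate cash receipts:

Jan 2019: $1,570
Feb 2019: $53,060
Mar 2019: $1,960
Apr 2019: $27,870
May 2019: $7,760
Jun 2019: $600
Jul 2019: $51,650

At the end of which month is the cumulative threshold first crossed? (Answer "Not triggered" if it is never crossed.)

Not triggered

Through Jan 2019: $1,570
Through Feb 2019: $54,630
Through Mar 2019: $56,590
Through Apr 2019: $84,460
Through May 2019: $92,220
Through Jun 2019: $92,820
Through Jul 2019: $144,470
Final cumulative total $144,470 ≤ $157,000; the threshold is never exceeded.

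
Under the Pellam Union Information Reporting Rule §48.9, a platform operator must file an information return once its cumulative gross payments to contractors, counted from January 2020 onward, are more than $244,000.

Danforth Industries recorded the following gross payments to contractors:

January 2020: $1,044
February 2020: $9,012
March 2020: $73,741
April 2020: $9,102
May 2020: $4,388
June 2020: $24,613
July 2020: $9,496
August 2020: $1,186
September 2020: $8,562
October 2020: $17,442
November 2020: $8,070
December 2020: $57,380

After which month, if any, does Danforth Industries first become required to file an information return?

Not triggered

Through January 2020: $1,044
Through February 2020: $10,056
Through March 2020: $83,797
Through April 2020: $92,899
Through May 2020: $97,287
Through June 2020: $121,900
Through July 2020: $131,396
Through August 2020: $132,582
Through September 2020: $141,144
Through October 2020: $158,586
Through November 2020: $166,656
Through December 2020: $224,036
Final cumulative total $224,036 ≤ $244,000; the threshold is never exceeded.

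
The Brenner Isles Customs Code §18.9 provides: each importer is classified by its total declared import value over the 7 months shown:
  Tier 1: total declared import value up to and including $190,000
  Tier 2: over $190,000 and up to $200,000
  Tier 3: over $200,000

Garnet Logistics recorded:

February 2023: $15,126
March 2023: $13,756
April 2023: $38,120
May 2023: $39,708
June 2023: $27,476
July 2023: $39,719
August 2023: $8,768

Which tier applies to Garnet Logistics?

Tier 1

Total declared import value: $15,126 + $13,756 + $38,120 + $39,708 + $27,476 + $39,719 + $8,768 = $182,673.
$182,673 ≤ $190,000, so Tier 1 applies.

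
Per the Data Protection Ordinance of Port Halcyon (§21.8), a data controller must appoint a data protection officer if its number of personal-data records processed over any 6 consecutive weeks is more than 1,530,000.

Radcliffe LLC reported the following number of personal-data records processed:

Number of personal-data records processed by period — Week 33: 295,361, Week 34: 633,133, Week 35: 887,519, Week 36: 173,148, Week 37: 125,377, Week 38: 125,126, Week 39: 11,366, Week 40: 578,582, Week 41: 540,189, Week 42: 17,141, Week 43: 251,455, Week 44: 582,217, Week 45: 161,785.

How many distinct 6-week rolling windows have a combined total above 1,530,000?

6

Week 33–Week 38: 295,361 + 633,133 + 887,519 + 173,148 + 125,377 + 125,126 = 2,239,664 (over)
Week 34–Week 39: 633,133 + 887,519 + 173,148 + 125,377 + 125,126 + 11,366 = 1,955,669 (over)
Week 35–Week 40: 887,519 + 173,148 + 125,377 + 125,126 + 11,366 + 578,582 = 1,901,118 (over)
Week 36–Week 41: 173,148 + 125,377 + 125,126 + 11,366 + 578,582 + 540,189 = 1,553,788 (over)
Week 37–Week 42: 125,377 + 125,126 + 11,366 + 578,582 + 540,189 + 17,141 = 1,397,781 (under)
Week 38–Week 43: 125,126 + 11,366 + 578,582 + 540,189 + 17,141 + 251,455 = 1,523,859 (under)
Week 39–Week 44: 11,366 + 578,582 + 540,189 + 17,141 + 251,455 + 582,217 = 1,980,950 (over)
Week 40–Week 45: 578,582 + 540,189 + 17,141 + 251,455 + 582,217 + 161,785 = 2,131,369 (over)
6 windows exceed the threshold.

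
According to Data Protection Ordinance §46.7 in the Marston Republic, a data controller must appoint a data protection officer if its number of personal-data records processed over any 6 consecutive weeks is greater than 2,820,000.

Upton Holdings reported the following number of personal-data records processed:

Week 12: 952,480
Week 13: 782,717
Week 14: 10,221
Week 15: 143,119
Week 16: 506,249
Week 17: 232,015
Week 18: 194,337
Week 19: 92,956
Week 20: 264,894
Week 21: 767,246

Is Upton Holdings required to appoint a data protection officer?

Week 12–Week 17: 952,480 + 782,717 + 10,221 + 143,119 + 506,249 + 232,015 = 2,626,801 (under)
Week 13–Week 18: 782,717 + 10,221 + 143,119 + 506,249 + 232,015 + 194,337 = 1,868,658 (under)
Week 14–Week 19: 10,221 + 143,119 + 506,249 + 232,015 + 194,337 + 92,956 = 1,178,897 (under)
Week 15–Week 20: 143,119 + 506,249 + 232,015 + 194,337 + 92,956 + 264,894 = 1,433,570 (under)
Week 16–Week 21: 506,249 + 232,015 + 194,337 + 92,956 + 264,894 + 767,246 = 2,057,697 (under)
No window exceeds 2,820,000.

No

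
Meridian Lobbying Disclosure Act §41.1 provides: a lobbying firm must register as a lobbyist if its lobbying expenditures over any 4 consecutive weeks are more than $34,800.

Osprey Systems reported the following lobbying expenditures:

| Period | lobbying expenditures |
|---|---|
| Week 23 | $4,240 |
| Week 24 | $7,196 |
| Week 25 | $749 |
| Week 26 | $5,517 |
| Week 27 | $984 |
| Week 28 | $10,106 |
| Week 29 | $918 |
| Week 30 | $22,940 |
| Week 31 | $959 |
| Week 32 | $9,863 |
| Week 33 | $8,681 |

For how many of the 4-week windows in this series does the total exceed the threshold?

Week 23–Week 26: $4,240 + $7,196 + $749 + $5,517 = $17,702 (under)
Week 24–Week 27: $7,196 + $749 + $5,517 + $984 = $14,446 (under)
Week 25–Week 28: $749 + $5,517 + $984 + $10,106 = $17,356 (under)
Week 26–Week 29: $5,517 + $984 + $10,106 + $918 = $17,525 (under)
Week 27–Week 30: $984 + $10,106 + $918 + $22,940 = $34,948 (over)
Week 28–Week 31: $10,106 + $918 + $22,940 + $959 = $34,923 (over)
Week 29–Week 32: $918 + $22,940 + $959 + $9,863 = $34,680 (under)
Week 30–Week 33: $22,940 + $959 + $9,863 + $8,681 = $42,443 (over)
3 windows exceed the threshold.

3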